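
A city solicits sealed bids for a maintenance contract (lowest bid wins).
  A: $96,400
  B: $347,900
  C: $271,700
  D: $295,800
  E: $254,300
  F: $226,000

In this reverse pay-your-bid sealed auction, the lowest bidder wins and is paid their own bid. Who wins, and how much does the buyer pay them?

Reverse pay-your-bid sealed auction: the lowest bidder wins and is paid their own bid.
Bids ranked: 96,400 (A) < 226,000 (F) < 254,300 (E) < 271,700 (C) < 295,800 (D) < 347,900 (B)
A is lowest → is paid own bid, $96,400.

A is paid $96,400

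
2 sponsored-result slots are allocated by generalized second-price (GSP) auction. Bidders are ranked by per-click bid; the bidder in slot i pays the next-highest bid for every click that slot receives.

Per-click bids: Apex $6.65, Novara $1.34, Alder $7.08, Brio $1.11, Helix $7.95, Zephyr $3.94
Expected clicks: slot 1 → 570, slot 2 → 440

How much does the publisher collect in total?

Per-click bids in order: $7.95 (Helix) > $7.08 (Alder) > $6.65 (Apex) > …
Slot 1: Helix pays $7.08 × 570 = $4035.60
Slot 2: Alder pays $6.65 × 440 = $2926.00
Total = $6961.60

Total revenue: $6961.60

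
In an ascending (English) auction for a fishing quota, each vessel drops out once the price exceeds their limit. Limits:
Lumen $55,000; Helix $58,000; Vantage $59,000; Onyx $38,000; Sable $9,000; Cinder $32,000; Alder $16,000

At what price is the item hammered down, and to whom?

Vantage wins at $58,000

Limits in order: 59,000 (Vantage) > 58,000 (Helix) > 55,000 (Lumen) > 38,000 (Onyx) > 32,000 (Cinder) > 16,000 (Alder) > …
Helix is the last rival to drop out, at $58,000; Vantage remains and wins at that price.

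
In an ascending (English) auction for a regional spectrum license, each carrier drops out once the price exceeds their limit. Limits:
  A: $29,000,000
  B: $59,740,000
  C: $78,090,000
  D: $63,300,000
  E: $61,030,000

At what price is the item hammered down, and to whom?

Limits in order: 78,090,000 (C) > 63,300,000 (D) > 61,030,000 (E) > 59,740,000 (B) > 29,000,000 (A)
Once the price passes $63,300,000, only C is left; the hammer falls at D's limit of $63,300,000.

C wins at $63,300,000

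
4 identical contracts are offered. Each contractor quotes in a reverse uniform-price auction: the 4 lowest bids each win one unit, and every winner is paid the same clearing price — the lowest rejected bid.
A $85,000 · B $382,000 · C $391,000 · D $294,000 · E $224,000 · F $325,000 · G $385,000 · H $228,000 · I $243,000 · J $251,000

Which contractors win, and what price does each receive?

Sorting: 85,000 (A), 224,000 (E), 228,000 (H), 243,000 (I), 251,000 (J), 294,000 (D), …
The 4 lowest are A, E, H, I.
Clearing price = lowest rejected bid = $251,000.

A, E, H, I; each is paid $251,000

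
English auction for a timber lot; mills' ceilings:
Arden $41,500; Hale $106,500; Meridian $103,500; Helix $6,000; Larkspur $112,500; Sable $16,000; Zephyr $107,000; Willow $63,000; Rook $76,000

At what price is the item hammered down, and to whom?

Limits in order: 112,500 (Larkspur) > 107,000 (Zephyr) > 106,500 (Hale) > 103,500 (Meridian) > 76,000 (Rook) > 63,000 (Willow) > …
Zephyr is the last rival to drop out, at $107,000; Larkspur remains and wins at that price.

Larkspur wins at $107,000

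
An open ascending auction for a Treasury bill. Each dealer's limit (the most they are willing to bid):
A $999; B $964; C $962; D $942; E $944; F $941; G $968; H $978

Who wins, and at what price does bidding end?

Limits in order: 999 (A) > 978 (H) > 968 (G) > 964 (B) > 962 (C) > 944 (E) > …
Once the price passes $978, only A is left; the hammer falls at H's limit of $978.

A wins at $978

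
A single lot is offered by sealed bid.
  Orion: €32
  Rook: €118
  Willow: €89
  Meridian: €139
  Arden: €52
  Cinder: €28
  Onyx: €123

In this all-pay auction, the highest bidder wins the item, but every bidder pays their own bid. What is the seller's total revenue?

Total revenue: €581

Bids in order: 139 (Meridian) > 123 (Onyx) > 118 (Rook) > 89 (Willow) > 52 (Arden) > 32 (Orion) > …
Every bidder forfeits their bid regardless of winning.
Revenue = 32 + 118 + 89 + 139 + 52 + 28 + 123 = €581.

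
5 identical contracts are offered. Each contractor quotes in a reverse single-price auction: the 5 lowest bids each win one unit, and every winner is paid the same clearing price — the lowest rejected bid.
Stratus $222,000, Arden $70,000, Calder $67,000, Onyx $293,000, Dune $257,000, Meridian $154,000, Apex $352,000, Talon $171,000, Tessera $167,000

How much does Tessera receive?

Bids ranked low→high: 67,000 (Calder), 70,000 (Arden), 154,000 (Meridian), 167,000 (Tessera), 171,000 (Talon), 222,000 (Stratus), 257,000 (Dune), …
Lowest 5: Calder, Arden, Meridian, Tessera, Talon.
Lowest unsuccessful bid: $222,000 → clearing price.
Tessera wins → is paid $222,000.

Tessera is paid $222,000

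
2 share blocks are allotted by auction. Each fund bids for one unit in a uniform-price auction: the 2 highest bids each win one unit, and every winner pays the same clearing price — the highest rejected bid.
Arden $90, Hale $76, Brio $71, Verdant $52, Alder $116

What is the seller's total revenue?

Ordering the bids: 116 (Alder), 90 (Arden), 76 (Hale), 71 (Brio), …
Winners (2 units): Alder, Arden.
Highest unsuccessful bid: $76 → clearing price.
Total revenue = 2 × $76 = $152.

Total revenue: $152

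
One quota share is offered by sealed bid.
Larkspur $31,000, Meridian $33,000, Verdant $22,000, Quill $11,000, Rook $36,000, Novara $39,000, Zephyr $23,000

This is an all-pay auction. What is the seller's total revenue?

Total revenue: $195,000

Rule: the highest bidder wins the item, but every bidder pays their own bid.
Sorting bids: 39,000 (Novara) > 36,000 (Rook) > 33,000 (Meridian) > 31,000 (Larkspur) > 23,000 (Zephyr) > 22,000 (Verdant) > …
Every bidder forfeits their bid regardless of winning.
Revenue = 31,000 + 33,000 + 22,000 + 11,000 + 36,000 + 39,000 + 23,000 = $195,000.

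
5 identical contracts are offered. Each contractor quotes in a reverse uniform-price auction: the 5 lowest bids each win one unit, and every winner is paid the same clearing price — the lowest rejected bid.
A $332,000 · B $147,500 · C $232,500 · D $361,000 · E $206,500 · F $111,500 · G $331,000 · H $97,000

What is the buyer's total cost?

Sorting: 97,000 (H), 111,500 (F), 147,500 (B), 206,500 (E), 232,500 (C), 331,000 (G), 332,000 (A), …
Lowest 5: H, F, B, E, C.
First losing bid is G's $331,000, which sets the uniform price.
Total cost = 5 × $331,000 = $1,655,000.

Total cost: $1,655,000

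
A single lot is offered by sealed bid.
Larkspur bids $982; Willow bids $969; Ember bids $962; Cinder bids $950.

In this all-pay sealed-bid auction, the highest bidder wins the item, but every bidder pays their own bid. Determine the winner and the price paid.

Larkspur pays $982

Bids in order: 982 (Larkspur) > 969 (Willow) > 962 (Ember) > 950 (Cinder)
Larkspur wins with the top bid; all bids are sunk regardless.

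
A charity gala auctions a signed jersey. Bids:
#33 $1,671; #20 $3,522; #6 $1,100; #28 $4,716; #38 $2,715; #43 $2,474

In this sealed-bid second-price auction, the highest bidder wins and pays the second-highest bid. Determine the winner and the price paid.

Sorting bids: 4,716 (#28) > 3,522 (#20) > 2,715 (#38) > 2,474 (#43) > 1,671 (#33) > 1,100 (#6)
Second-price: #28 pays #20's bid of $3,522.

#28 pays $3,522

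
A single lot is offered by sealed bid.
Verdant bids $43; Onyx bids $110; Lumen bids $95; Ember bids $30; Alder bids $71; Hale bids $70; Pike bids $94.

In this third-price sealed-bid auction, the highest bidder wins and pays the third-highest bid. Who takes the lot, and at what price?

Bids ranked: 110 (Onyx) > 95 (Lumen) > 94 (Pike) > 71 (Alder) > 70 (Hale) > 43 (Verdant) > …
Onyx is highest; pays the third-highest bid, $94.

Onyx pays $94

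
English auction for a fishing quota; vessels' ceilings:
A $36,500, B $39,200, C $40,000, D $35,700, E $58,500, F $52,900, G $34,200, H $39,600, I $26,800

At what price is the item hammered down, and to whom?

Rule: the price rises until one bidder remains; the winner pays the price at which the last rival dropped out.
Sorting limits: 58,500 (E) > 52,900 (F) > 40,000 (C) > 39,600 (H) > 39,200 (B) > 36,500 (A) > …
Once the price passes $52,900, only E is left; the hammer falls at F's limit of $52,900.

E wins at $52,900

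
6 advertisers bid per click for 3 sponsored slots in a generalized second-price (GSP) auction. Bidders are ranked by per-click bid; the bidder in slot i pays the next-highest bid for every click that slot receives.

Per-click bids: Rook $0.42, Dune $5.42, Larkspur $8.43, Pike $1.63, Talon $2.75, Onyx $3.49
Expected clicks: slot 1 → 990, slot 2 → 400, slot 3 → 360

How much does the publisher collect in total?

Ranked by bid: $8.43 (Larkspur) > $5.42 (Dune) > $3.49 (Onyx) > $2.75 (Talon) > …
Slot 1: Larkspur pays $5.42 × 990 = $5365.80
Slot 2: Dune pays $3.49 × 400 = $1396.00
Slot 3: Onyx pays $2.75 × 360 = $990.00
Total = $7751.80

Total revenue: $7751.80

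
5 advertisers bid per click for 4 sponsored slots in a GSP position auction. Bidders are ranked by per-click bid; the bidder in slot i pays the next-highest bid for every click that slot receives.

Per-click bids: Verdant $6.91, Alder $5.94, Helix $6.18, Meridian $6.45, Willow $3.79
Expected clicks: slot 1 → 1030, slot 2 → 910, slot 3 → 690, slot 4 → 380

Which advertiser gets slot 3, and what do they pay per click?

Sorting advertisers: $6.91 (Verdant) > $6.45 (Meridian) > $6.18 (Helix) > $5.94 (Alder) > $3.79 (Willow)
Slot 3 goes to the third-ranked bidder, Helix, who pays the next bid down: $5.94/click.

Helix; $5.94 per click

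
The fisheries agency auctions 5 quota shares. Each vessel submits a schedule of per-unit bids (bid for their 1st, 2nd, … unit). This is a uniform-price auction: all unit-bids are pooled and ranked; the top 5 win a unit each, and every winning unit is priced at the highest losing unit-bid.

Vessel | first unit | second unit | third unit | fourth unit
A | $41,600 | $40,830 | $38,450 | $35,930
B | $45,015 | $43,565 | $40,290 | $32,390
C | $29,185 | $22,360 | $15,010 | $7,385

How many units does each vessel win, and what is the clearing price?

All unit-bids, highest first — top 5: 45,015 (B-1), 43,565 (B-2), 41,600 (A-1), 40,830 (A-2), 40,290 (B-3)
First bid not allocated: $38,450.
Allocation: A 2, B 3.

A 2, B 3; clearing price $38,450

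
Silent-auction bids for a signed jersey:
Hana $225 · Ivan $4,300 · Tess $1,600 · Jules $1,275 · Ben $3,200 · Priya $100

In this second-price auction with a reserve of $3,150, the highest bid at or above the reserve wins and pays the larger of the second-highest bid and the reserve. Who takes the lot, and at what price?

Rule: the highest bid at or above the reserve wins and pays the larger of the second-highest bid and the reserve.
Bids ranked: 4,300 (Ivan) > 3,200 (Ben) > 1,600 (Tess) > 1,275 (Jules) > 225 (Hana) > 100 (Priya)
Ivan has the top bid at or above the reserve ($4,300).
Second-highest bid $3,200 exceeds the reserve $3,150 → payment $3,200.

Ivan pays $3,200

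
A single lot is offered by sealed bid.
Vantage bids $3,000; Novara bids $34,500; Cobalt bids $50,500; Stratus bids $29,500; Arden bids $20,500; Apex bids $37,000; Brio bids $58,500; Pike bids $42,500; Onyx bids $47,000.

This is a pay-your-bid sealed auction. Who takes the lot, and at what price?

Brio pays $58,500

Bids in order: 58,500 (Brio) > 50,500 (Cobalt) > 47,000 (Onyx) > 42,500 (Pike) > 37,000 (Apex) > 34,500 (Novara) > …
First-price: Brio pays what they bid, $58,500.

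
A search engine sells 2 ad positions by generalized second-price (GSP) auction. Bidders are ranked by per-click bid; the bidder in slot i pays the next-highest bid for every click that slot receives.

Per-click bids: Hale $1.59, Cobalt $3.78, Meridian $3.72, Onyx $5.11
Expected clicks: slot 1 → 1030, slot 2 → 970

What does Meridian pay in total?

Per-click bids in order: $5.11 (Onyx) > $3.78 (Cobalt) > $3.72 (Meridian) > …
Meridian ranks below slot 2 → no slot, pays nothing.

Meridian pays $0.00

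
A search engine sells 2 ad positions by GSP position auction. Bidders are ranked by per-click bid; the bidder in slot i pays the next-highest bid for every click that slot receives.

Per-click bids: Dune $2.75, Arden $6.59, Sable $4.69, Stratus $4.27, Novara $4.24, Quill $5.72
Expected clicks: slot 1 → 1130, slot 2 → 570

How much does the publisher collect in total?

Total revenue: $9136.90

Sorting advertisers: $6.59 (Arden) > $5.72 (Quill) > $4.69 (Sable) > …
Slot 1: Arden pays $5.72 × 1130 = $6463.60
Slot 2: Quill pays $4.69 × 570 = $2673.30
Total = $9136.90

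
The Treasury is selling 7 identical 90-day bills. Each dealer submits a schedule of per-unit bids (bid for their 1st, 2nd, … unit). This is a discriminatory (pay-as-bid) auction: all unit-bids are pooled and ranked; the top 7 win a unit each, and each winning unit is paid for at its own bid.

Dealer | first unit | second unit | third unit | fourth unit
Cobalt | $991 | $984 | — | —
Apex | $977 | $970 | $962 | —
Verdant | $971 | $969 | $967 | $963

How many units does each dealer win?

Apex 2, Cobalt 2, Verdant 3

All unit-bids, highest first — top 7: 991 (Cobalt-1), 984 (Cobalt-2), 977 (Apex-1), 971 (Verdant-1), 970 (Apex-2), 969 (Verdant-2), 967 (Verdant-3)
Next rejected bid: $963 (not a price — pay-as-bid).
Allocation: Apex 2, Cobalt 2, Verdant 3.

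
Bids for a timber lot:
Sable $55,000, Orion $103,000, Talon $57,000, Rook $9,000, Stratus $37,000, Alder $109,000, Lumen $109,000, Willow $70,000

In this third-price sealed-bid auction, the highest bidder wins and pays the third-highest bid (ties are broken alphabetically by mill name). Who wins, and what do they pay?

Rule: the highest bidder wins and pays the third-highest bid.
Bids ranked: 109,000 (Alder) > 109,000 (Lumen) > 103,000 (Orion) > 70,000 (Willow) > 57,000 (Talon) > 55,000 (Sable) > …
Tie at $109,000 → Alder wins by tie-break.
Alder wins; payment is bid #3 in the ranking = $103,000.

Alder pays $103,000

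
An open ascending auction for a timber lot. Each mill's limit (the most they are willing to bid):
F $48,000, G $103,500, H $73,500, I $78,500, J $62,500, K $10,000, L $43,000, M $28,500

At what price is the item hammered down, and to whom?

Rule: the price rises until one bidder remains; the winner pays the price at which the last rival dropped out.
Sorting limits: 103,500 (G) > 78,500 (I) > 73,500 (H) > 62,500 (J) > 48,000 (F) > 43,000 (L) > …
Once the price passes $78,500, only G is left; the hammer falls at I's limit of $78,500.

G wins at $78,500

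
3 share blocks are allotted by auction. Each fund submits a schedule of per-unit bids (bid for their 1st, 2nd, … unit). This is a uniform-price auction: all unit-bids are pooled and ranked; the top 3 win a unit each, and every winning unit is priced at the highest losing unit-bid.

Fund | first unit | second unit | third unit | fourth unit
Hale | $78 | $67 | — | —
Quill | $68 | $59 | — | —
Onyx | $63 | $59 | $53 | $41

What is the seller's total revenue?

Total revenue: $189

Pooled unit-bids ranked (top 3): 78 (Hale-1), 68 (Quill-1), 67 (Hale-2)
First bid not allocated: $63.
Allocation: Hale 2, Quill 1. Every unit priced at $63.
Revenue = 3 × 63 = $189.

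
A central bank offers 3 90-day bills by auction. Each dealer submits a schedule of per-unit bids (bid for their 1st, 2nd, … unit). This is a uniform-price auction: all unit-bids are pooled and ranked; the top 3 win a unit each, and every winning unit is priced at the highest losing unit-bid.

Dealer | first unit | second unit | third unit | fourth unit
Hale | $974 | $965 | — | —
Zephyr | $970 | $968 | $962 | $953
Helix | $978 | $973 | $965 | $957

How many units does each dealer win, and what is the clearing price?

Hale 1, Helix 2; clearing price $970

All unit-bids, highest first — top 3: 978 (Helix-1), 974 (Hale-1), 973 (Helix-2)
First bid not allocated: $970.
Allocation: Hale 1, Helix 2.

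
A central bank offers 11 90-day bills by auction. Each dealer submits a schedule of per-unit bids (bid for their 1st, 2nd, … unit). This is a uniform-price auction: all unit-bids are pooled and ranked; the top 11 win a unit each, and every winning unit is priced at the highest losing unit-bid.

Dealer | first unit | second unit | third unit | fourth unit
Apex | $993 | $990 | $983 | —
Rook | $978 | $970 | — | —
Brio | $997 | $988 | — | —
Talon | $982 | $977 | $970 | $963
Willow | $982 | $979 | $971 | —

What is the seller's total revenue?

All unit-bids, highest first — top 11: 997 (Brio-1), 993 (Apex-1), 990 (Apex-2), 988 (Brio-2), 983 (Apex-3), 982 (Talon-1), 982 (Willow-1), 979 (Willow-2), 978 (Rook-1), 977 (Talon-2), 971 (Willow-3)
First bid not allocated: $970.
Allocation: Apex 3, Brio 2, Rook 1, Talon 2, Willow 3. Every unit priced at $970.
Revenue = 11 × 970 = $10,670.

Total revenue: $10,670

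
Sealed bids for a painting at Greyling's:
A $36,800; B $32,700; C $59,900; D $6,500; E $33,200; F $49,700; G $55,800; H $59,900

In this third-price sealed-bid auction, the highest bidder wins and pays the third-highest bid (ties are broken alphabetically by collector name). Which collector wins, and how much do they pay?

C pays $55,800

Sorting bids: 59,900 (C) > 59,900 (H) > 55,800 (G) > 49,700 (F) > 36,800 (A) > 33,200 (E) > …
C and H tie at $59,900; tie-break gives it to C.
C wins; payment is bid #3 in the ranking = $55,800.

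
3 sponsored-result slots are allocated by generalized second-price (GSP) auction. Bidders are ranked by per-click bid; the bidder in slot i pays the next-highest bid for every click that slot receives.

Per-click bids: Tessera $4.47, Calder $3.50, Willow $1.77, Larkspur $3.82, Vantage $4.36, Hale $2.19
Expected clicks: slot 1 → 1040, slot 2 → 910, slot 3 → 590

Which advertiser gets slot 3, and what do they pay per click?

Per-click bids in order: $4.47 (Tessera) > $4.36 (Vantage) > $3.82 (Larkspur) > $3.50 (Calder) > …
Slot 3 goes to the third-ranked bidder, Larkspur, who pays the next bid down: $3.50/click.

Larkspur; $3.50 per click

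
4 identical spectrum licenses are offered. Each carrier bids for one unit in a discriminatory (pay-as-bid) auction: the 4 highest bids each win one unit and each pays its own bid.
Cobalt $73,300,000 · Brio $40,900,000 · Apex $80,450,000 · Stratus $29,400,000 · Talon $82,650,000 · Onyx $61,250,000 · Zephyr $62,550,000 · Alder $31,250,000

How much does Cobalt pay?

Cobalt pays $73,300,000

Sorting: 82,650,000 (Talon), 80,450,000 (Apex), 73,300,000 (Cobalt), 62,550,000 (Zephyr), 61,250,000 (Onyx), 40,900,000 (Brio), …
Top 4: Talon, Apex, Cobalt, Zephyr.
Cobalt wins → own bid $73,300,000.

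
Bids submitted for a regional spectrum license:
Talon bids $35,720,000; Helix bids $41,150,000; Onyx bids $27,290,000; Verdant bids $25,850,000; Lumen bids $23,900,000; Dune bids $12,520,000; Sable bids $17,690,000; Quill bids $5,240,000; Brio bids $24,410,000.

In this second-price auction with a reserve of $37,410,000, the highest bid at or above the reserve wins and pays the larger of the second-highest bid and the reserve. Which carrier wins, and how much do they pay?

Bids in order: 41,150,000 (Helix) > 35,720,000 (Talon) > 27,290,000 (Onyx) > 25,850,000 (Verdant) > 24,410,000 (Brio) > 23,900,000 (Lumen) > …
Highest eligible bid: Helix at $41,150,000.
max(second-highest $35,720,000, reserve $37,410,000) = $37,410,000.

Helix pays $37,410,000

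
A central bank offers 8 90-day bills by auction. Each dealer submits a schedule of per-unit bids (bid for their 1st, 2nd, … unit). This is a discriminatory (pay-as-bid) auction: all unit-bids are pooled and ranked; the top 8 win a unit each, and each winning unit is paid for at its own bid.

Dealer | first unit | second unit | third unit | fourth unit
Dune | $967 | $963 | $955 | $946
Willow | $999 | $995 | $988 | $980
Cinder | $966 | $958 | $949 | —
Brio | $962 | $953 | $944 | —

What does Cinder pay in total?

All unit-bids, highest first — top 8: 999 (Willow-1), 995 (Willow-2), 988 (Willow-3), 980 (Willow-4), 967 (Dune-1), 966 (Cinder-1), 963 (Dune-2), 962 (Brio-1)
Next rejected bid: $958 (not a price — pay-as-bid).
Cinder's winning unit-bids: 966 = $966.

Cinder pays $966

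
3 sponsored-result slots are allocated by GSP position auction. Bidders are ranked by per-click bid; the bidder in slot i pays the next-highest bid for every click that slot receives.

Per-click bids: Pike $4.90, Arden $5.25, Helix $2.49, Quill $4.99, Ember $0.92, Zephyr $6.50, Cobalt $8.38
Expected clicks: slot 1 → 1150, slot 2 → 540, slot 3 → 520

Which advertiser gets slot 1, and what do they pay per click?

Cobalt; $6.50 per click

Ranked by bid: $8.38 (Cobalt) > $6.50 (Zephyr) > $5.25 (Arden) > $4.99 (Quill) > …
Slot 1 goes to the first-ranked bidder, Cobalt, who pays the next bid down: $6.50/click.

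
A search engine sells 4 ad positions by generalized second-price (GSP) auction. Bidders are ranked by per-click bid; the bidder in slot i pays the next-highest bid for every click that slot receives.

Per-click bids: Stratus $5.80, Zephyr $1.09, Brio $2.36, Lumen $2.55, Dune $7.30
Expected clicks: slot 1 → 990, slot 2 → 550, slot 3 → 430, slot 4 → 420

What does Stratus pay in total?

Stratus pays $1402.50

Sorting advertisers: $7.30 (Dune) > $5.80 (Stratus) > $2.55 (Lumen) > $2.36 (Brio) > $1.09 (Zephyr)
Stratus holds slot 2 → pays next bid $2.55 × 550 clicks = $1402.50.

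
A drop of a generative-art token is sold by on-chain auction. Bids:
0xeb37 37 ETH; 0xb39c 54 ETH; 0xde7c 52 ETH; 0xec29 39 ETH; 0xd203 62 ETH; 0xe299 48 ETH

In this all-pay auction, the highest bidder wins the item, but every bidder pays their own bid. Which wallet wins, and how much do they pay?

0xd203 pays 62 ETH

Bids ranked: 62 (0xd203) > 54 (0xb39c) > 52 (0xde7c) > 48 (0xe299) > 39 (0xec29) > 37 (0xeb37)
0xd203 wins with the top bid; all bids are sunk regardless.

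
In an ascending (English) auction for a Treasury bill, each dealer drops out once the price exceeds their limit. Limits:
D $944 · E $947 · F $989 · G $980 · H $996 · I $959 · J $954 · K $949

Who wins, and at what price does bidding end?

H wins at $989

Limits in order: 996 (H) > 989 (F) > 980 (G) > 959 (I) > 954 (J) > 949 (K) > …
Bidding ends when F exits at $989; H takes it.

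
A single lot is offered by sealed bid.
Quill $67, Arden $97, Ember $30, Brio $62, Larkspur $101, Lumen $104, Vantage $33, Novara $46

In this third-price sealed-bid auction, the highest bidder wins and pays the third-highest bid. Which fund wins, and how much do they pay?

Lumen pays $97

Bids in order: 104 (Lumen) > 101 (Larkspur) > 97 (Arden) > 67 (Quill) > 62 (Brio) > 46 (Novara) > …
Lumen is highest; pays the third-highest bid, $97.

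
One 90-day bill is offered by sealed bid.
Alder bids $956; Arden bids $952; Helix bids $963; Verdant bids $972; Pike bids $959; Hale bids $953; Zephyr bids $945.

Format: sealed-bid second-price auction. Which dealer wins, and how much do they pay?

Verdant pays $963

Sorting bids: 972 (Verdant) > 963 (Helix) > 959 (Pike) > 956 (Alder) > 953 (Hale) > 952 (Arden) > …
Verdant wins with the highest bid; price is set by the runner-up at $963.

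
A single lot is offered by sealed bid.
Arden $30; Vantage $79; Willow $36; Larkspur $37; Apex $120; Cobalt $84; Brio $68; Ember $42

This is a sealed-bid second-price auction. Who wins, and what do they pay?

Rule: the highest bidder wins and pays the second-highest bid.
Bids in order: 120 (Apex) > 84 (Cobalt) > 79 (Vantage) > 68 (Brio) > 42 (Ember) > 37 (Larkspur) > …
Apex is highest; pays the second-highest bid, $84.

Apex pays $84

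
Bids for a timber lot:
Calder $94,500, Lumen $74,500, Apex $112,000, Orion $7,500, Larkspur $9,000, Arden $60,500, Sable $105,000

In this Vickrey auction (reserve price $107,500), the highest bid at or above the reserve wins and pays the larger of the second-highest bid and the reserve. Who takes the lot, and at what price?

Bids ranked: 112,000 (Apex) > 105,000 (Sable) > 94,500 (Calder) > 74,500 (Lumen) > 60,500 (Arden) > 9,000 (Larkspur) > …
Apex has the top bid at or above the reserve ($112,000).
Second-highest bid $105,000 is below the reserve $107,500, so the reserve binds → payment $107,500.

Apex pays $107,500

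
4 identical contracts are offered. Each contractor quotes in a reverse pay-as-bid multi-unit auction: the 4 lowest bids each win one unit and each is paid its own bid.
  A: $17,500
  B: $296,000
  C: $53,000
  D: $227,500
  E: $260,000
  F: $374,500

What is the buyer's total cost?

Total cost: $558,000

Sorting: 17,500 (A), 53,000 (C), 227,500 (D), 260,000 (E), 296,000 (B), 374,500 (F)
Lowest 4: A, C, D, E.
Total cost = 17,500 + 53,000 + 227,500 + 260,000 = $558,000.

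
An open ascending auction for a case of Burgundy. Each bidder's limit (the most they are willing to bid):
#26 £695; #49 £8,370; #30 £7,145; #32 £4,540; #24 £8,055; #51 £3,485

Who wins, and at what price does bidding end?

Open ascending-bid auction: the price rises until one bidder remains; the winner pays the price at which the last rival dropped out.
Sorting limits: 8,370 (#49) > 8,055 (#24) > 7,145 (#30) > 4,540 (#32) > 3,485 (#51) > 695 (#26)
Bidding ends when #24 exits at £8,055; #49 takes it.

#49 wins at £8,055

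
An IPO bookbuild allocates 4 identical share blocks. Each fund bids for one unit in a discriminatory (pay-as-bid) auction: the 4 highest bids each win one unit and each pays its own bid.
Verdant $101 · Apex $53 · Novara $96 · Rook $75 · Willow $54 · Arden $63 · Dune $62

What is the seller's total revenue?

Bids ranked high→low: 101 (Verdant), 96 (Novara), 75 (Rook), 63 (Arden), 62 (Dune), 54 (Willow), …
Top 4: Verdant, Novara, Rook, Arden.
Total revenue = 101 + 96 + 75 + 63 = $335.

Total revenue: $335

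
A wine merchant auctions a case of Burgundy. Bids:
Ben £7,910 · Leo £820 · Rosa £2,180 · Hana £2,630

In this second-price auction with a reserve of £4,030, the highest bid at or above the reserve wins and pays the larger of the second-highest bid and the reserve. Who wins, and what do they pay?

Bids ranked: 7,910 (Ben) > 2,630 (Hana) > 2,180 (Rosa) > 820 (Leo)
Highest eligible bid: Ben at £7,910.
max(second-highest £2,630, reserve £4,030) = £4,030.

Ben pays £4,030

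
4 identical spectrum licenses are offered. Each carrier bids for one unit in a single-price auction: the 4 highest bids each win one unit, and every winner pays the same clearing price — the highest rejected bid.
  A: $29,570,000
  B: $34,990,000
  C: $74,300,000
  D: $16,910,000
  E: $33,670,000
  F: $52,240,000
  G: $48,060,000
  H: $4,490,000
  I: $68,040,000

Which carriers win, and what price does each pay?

C, I, F, G; each pays $34,990,000

Bids ranked high→low: 74,300,000 (C), 68,040,000 (I), 52,240,000 (F), 48,060,000 (G), 34,990,000 (B), 33,670,000 (E), …
Winners (4 units): C, I, F, G.
Highest unsuccessful bid: $34,990,000 → clearing price.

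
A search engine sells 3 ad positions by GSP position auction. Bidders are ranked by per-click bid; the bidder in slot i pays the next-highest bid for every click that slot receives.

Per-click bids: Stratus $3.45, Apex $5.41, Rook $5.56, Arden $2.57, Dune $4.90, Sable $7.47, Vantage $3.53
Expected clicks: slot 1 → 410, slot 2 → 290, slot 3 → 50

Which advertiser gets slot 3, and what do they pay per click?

Apex; $4.90 per click

Sorting advertisers: $7.47 (Sable) > $5.56 (Rook) > $5.41 (Apex) > $4.90 (Dune) > …
Slot 3 goes to the third-ranked bidder, Apex, who pays the next bid down: $4.90/click.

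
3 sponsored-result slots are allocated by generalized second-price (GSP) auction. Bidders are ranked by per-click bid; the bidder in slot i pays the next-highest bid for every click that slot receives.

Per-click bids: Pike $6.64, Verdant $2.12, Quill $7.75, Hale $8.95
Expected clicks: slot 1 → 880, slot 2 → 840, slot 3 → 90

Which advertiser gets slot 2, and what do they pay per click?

Quill; $6.64 per click

Per-click bids in order: $8.95 (Hale) > $7.75 (Quill) > $6.64 (Pike) > $2.12 (Verdant)
Slot 2 goes to the second-ranked bidder, Quill, who pays the next bid down: $6.64/click.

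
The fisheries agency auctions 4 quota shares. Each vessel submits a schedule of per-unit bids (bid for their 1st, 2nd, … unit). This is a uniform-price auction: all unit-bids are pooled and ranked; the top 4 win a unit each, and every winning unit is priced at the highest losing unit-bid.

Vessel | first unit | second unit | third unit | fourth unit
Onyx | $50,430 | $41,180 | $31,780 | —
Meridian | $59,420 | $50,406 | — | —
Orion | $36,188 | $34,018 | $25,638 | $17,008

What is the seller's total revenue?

Total revenue: $144,752

Merging the schedules and taking the best 4: 59,420 (Meridian-1), 50,430 (Onyx-1), 50,406 (Meridian-2), 41,180 (Onyx-2)
Highest rejected unit-bid = $36,188.
Allocation: Meridian 2, Onyx 2. Every unit priced at $36,188.
Revenue = 4 × 36,188 = $144,752.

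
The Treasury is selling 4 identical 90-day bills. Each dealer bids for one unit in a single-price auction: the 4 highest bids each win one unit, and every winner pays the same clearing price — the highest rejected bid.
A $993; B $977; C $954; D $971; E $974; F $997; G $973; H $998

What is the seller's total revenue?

Total revenue: $3,896

Bids ranked high→low: 998 (H), 997 (F), 993 (A), 977 (B), 974 (E), 973 (G), …
Top 4: H, F, A, B.
Clearing price = highest rejected bid = $974.
Total revenue = 4 × $974 = $3,896.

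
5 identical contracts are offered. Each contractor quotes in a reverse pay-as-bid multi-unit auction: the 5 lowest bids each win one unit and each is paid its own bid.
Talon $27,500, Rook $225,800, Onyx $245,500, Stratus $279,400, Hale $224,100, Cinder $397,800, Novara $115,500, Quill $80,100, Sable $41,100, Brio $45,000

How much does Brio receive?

Brio is paid $45,000

Sorting: 27,500 (Talon), 41,100 (Sable), 45,000 (Brio), 80,100 (Quill), 115,500 (Novara), 224,100 (Hale), 225,800 (Rook), …
The 5 lowest are Talon, Sable, Brio, Quill, Novara.
Brio wins → own bid $45,000.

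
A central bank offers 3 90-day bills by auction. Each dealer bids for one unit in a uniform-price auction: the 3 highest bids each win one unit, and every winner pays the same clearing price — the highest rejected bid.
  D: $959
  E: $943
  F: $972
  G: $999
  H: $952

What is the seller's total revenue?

Sorting: 999 (G), 972 (F), 959 (D), 952 (H), 943 (E)
Winners (3 units): G, F, D.
Clearing price = highest rejected bid = $952.
Total revenue = 3 × $952 = $2,856.

Total revenue: $2,856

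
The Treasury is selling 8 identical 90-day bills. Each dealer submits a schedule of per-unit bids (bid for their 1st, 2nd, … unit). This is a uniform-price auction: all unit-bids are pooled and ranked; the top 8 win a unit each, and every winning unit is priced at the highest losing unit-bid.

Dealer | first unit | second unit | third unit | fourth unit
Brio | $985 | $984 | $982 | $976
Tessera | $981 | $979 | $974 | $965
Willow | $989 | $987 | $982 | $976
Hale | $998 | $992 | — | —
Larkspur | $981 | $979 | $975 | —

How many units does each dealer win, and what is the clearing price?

Brio 3, Hale 2, Willow 3; clearing price $981

Pooled unit-bids ranked (top 8): 998 (Hale-1), 992 (Hale-2), 989 (Willow-1), 987 (Willow-2), 985 (Brio-1), 984 (Brio-2), 982 (Brio-3), 982 (Willow-3)
Highest rejected unit-bid = $981.
Allocation: Brio 3, Hale 2, Willow 3.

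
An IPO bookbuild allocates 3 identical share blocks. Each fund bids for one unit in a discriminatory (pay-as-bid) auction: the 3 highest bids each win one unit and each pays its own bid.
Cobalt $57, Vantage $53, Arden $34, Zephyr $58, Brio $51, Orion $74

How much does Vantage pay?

Vantage pays $0

Bids ranked high→low: 74 (Orion), 58 (Zephyr), 57 (Cobalt), 53 (Vantage), 51 (Brio), …
Winners (3 units): Orion, Zephyr, Cobalt.
Vantage does not win → $0.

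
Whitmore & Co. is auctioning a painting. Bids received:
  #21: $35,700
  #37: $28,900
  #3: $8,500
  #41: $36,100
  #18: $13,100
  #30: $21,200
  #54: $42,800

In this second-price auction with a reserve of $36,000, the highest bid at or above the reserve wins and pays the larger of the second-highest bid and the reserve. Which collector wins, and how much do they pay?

Rule: the highest bid at or above the reserve wins and pays the larger of the second-highest bid and the reserve.
Bids ranked: 42,800 (#54) > 36,100 (#41) > 35,700 (#21) > 28,900 (#37) > 21,200 (#30) > 13,100 (#18) > …
Highest eligible bid: #54 at $42,800.
Second-highest bid $36,100 exceeds the reserve $36,000 → payment $36,100.

#54 pays $36,100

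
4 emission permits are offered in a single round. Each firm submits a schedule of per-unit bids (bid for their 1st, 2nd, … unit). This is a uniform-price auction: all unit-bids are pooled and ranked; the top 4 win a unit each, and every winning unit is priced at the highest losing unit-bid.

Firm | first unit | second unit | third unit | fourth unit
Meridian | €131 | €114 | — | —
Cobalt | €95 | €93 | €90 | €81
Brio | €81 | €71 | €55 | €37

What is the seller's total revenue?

Pooled unit-bids ranked (top 4): 131 (Meridian-1), 114 (Meridian-2), 95 (Cobalt-1), 93 (Cobalt-2)
Highest rejected unit-bid = €90.
Allocation: Cobalt 2, Meridian 2. Every unit priced at €90.
Revenue = 4 × 90 = €360.

Total revenue: €360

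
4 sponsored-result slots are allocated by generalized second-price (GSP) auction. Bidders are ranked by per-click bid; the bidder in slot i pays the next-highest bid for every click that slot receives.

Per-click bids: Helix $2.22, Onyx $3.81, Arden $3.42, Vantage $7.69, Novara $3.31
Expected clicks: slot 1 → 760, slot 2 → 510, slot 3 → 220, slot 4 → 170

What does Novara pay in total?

Ranked by bid: $7.69 (Vantage) > $3.81 (Onyx) > $3.42 (Arden) > $3.31 (Novara) > $2.22 (Helix)
Novara holds slot 4 → pays next bid $2.22 × 170 clicks = $377.40.

Novara pays $377.40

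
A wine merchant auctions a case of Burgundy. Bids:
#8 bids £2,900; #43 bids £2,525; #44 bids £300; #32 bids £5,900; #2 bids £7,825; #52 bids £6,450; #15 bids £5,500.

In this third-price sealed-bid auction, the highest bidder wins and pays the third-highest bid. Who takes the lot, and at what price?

#2 pays £5,900

Sorting bids: 7,825 (#2) > 6,450 (#52) > 5,900 (#32) > 5,500 (#15) > 2,900 (#8) > 2,525 (#43) > …
#2 is highest; pays the third-highest bid, £5,900.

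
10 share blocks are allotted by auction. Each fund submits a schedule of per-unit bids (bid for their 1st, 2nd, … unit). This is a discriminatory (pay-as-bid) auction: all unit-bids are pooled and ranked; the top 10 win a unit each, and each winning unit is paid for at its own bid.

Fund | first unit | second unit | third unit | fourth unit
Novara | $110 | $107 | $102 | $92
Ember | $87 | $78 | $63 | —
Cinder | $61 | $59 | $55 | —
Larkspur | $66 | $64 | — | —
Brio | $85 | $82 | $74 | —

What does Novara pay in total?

Novara pays $411

Merging the schedules and taking the best 10: 110 (Novara-1), 107 (Novara-2), 102 (Novara-3), 92 (Novara-4), 87 (Ember-1), 85 (Brio-1), 82 (Brio-2), 78 (Ember-2), 74 (Brio-3), 66 (Larkspur-1)
Next rejected bid: $64 (not a price — pay-as-bid).
Novara's winning unit-bids: 110 + 107 + 102 + 92 = $411.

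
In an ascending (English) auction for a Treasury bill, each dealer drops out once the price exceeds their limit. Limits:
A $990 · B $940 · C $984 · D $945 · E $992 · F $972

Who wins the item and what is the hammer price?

E wins at $990

Limits in order: 992 (E) > 990 (A) > 984 (C) > 972 (F) > 945 (D) > 940 (B)
Bidding ends when A exits at $990; E takes it.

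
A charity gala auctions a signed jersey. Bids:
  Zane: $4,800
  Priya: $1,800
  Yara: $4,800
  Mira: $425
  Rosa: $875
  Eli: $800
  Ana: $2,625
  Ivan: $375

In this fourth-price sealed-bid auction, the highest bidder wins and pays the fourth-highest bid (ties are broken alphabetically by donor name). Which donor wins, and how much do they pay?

Yara pays $1,800

Sorting bids: 4,800 (Yara) > 4,800 (Zane) > 2,625 (Ana) > 1,800 (Priya) > 875 (Rosa) > 800 (Eli) > …
Tie at $4,800 → Yara wins by tie-break.
Yara wins; payment is bid #4 in the ranking = $1,800.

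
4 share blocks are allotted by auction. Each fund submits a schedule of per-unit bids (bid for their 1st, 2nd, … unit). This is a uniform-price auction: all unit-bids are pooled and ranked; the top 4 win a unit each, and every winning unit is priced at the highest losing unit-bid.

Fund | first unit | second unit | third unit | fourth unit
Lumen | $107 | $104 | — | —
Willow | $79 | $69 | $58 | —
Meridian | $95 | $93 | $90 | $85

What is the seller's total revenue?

Pooled unit-bids ranked (top 4): 107 (Lumen-1), 104 (Lumen-2), 95 (Meridian-1), 93 (Meridian-2)
First bid not allocated: $90.
Allocation: Lumen 2, Meridian 2. Every unit priced at $90.
Revenue = 4 × 90 = $360.

Total revenue: $360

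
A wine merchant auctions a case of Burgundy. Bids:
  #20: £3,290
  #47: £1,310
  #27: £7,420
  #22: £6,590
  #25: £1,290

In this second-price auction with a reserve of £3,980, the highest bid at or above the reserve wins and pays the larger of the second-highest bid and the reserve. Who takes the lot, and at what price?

Bids ranked: 7,420 (#27) > 6,590 (#22) > 3,290 (#20) > 1,310 (#47) > 1,290 (#25)
#27 has the top bid at or above the reserve (£7,420).
Second-highest bid £6,590 exceeds the reserve £3,980 → payment £6,590.

#27 pays £6,590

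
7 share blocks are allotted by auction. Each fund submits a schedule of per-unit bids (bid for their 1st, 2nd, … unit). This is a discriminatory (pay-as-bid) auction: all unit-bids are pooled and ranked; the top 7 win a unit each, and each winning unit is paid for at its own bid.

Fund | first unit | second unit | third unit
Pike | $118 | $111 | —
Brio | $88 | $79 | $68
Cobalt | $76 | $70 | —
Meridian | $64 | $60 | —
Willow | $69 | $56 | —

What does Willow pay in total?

Merging the schedules and taking the best 7: 118 (Pike-1), 111 (Pike-2), 88 (Brio-1), 79 (Brio-2), 76 (Cobalt-1), 70 (Cobalt-2), 69 (Willow-1)
Next rejected bid: $68 (not a price — pay-as-bid).
Willow's winning unit-bids: 69 = $69.

Willow pays $69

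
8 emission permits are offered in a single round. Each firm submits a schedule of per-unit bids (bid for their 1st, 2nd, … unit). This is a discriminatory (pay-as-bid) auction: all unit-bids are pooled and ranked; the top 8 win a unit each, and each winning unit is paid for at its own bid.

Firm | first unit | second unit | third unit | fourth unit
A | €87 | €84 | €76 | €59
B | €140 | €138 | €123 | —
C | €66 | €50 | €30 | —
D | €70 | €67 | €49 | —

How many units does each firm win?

All unit-bids, highest first — top 8: 140 (B-1), 138 (B-2), 123 (B-3), 87 (A-1), 84 (A-2), 76 (A-3), 70 (D-1), 67 (D-2)
Next rejected bid: €66 (not a price — pay-as-bid).
Allocation: A 3, B 3, D 2.

A 3, B 3, D 2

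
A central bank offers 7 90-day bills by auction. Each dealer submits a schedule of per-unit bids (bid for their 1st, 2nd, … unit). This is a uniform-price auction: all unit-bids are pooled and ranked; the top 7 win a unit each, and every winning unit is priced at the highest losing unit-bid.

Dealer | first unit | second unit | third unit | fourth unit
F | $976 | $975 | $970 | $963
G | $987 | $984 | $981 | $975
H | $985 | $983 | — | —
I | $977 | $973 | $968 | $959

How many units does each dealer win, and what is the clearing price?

All unit-bids, highest first — top 7: 987 (G-1), 985 (H-1), 984 (G-2), 983 (H-2), 981 (G-3), 977 (I-1), 976 (F-1)
First bid not allocated: $975.
Allocation: F 1, G 3, H 2, I 1.

F 1, G 3, H 2, I 1; clearing price $975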